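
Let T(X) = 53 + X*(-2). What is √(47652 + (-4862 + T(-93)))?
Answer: 3*√4781 ≈ 207.43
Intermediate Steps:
T(X) = 53 - 2*X
√(47652 + (-4862 + T(-93))) = √(47652 + (-4862 + (53 - 2*(-93)))) = √(47652 + (-4862 + (53 + 186))) = √(47652 + (-4862 + 239)) = √(47652 - 4623) = √43029 = 3*√4781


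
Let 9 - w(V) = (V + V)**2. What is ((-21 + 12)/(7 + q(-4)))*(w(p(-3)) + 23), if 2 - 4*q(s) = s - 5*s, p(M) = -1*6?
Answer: 288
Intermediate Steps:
p(M) = -6
q(s) = 1/2 + s (q(s) = 1/2 - (s - 5*s)/4 = 1/2 - (-1)*s = 1/2 + s)
w(V) = 9 - 4*V**2 (w(V) = 9 - (V + V)**2 = 9 - (2*V)**2 = 9 - 4*V**2)
((-21 + 12)/(7 + q(-4)))*(w(p(-3)) + 23) = ((-21 + 12)/(7 + (1/2 - 4)))*((9 - 4*(-6)**2) + 23) = (-9/(7 - 7/2))*((9 - 4*36) + 23) = (-9/7/2)*((9 - 144) + 23) = (-9*2/7)*(-135 + 23) = -18/7*(-112) = 288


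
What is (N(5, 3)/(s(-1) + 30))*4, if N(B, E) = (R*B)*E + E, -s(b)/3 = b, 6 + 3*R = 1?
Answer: -8/3 ≈ -2.6667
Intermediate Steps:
R = -5/3 (R = -2 + (⅓)*1 = -2 + ⅓ = -5/3 ≈ -1.6667)
s(b) = -3*b
N(B, E) = E - 5*B*E/3 (N(B, E) = (-5*B/3)*E + E = -5*B*E/3 + E = E - 5*B*E/3)
(N(5, 3)/(s(-1) + 30))*4 = (((⅓)*3*(3 - 5*5))/(-3*(-1) + 30))*4 = (((⅓)*3*(3 - 25))/(3 + 30))*4 = (((⅓)*3*(-22))/33)*4 = -22*1/33*4 = -⅔*4 = -8/3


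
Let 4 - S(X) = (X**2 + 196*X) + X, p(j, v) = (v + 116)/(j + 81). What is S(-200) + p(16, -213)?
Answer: -597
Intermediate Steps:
p(j, v) = (116 + v)/(81 + j)
S(X) = 4 - X**2 - 197*X (S(X) = 4 - ((X**2 + 196*X) + X) = 4 - (X**2 + 197*X) = 4 + (-X**2 - 197*X) = 4 - X**2 - 197*X)
S(-200) + p(16, -213) = (4 - 1*(-200)**2 - 197*(-200)) + (116 - 213)/(81 + 16) = (4 - 1*40000 + 39400) - 97/97 = (4 - 40000 + 39400) + (1/97)*(-97) = -596 - 1 = -597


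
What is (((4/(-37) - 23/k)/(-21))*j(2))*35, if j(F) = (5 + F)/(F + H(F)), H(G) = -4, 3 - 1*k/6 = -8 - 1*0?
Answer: -39025/14652 ≈ -2.6635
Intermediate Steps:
k = 66 (k = 18 - 6*(-8 - 1*0) = 18 - 6*(-8 + 0) = 18 - 6*(-8) = 18 + 48 = 66)
j(F) = (5 + F)/(-4 + F) (j(F) = (5 + F)/(F - 4) = (5 + F)/(-4 + F))
(((4/(-37) - 23/k)/(-21))*j(2))*35 = (((4/(-37) - 23/66)/(-21))*((5 + 2)/(-4 + 2)))*35 = (((4*(-1/37) - 23*1/66)*(-1/21))*(7/(-2)))*35 = (((-4/37 - 23/66)*(-1/21))*(-½*7))*35 = (-1115/2442*(-1/21)*(-7/2))*35 = ((1115/51282)*(-7/2))*35 = -1115/14652*35 = -39025/14652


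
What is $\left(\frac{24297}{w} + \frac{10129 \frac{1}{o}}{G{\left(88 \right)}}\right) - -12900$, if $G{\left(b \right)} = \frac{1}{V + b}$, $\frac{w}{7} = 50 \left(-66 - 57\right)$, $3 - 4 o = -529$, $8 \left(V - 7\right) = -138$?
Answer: $\frac{1466133459}{77900} \approx 18821.0$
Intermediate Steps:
$V = - \frac{41}{4}$ ($V = 7 + \frac{1}{8} \left(-138\right) = 7 - \frac{69}{4} = - \frac{41}{4} \approx -10.25$)
$o = 133$ ($o = \frac{3}{4} - - \frac{529}{4} = \frac{3}{4} + \frac{529}{4} = 133$)
$w = -43050$ ($w = 7 \cdot 50 \left(-66 - 57\right) = 7 \cdot 50 \left(-123\right) = 7 \left(-6150\right) = -43050$)
$G{\left(b \right)} = \frac{1}{- \frac{41}{4} + b}$
$\left(\frac{24297}{w} + \frac{10129 \frac{1}{o}}{G{\left(88 \right)}}\right) - -12900 = \left(\frac{24297}{-43050} + \frac{10129 \cdot \frac{1}{133}}{4 \frac{1}{-41 + 4 \cdot 88}}\right) - -12900 = \left(24297 \left(- \frac{1}{43050}\right) + \frac{10129 \cdot \frac{1}{133}}{4 \frac{1}{-41 + 352}}\right) + 12900 = \left(- \frac{1157}{2050} + \frac{1447}{19 \cdot \frac{4}{311}}\right) + 12900 = \left(- \frac{1157}{2050} + \frac{1447}{19} \cdot \frac{311}{4}\right) + 12900 = \left(- \frac{1157}{2050} + \frac{450017}{76}\right) + 12900 = \frac{461223459}{77900} + 12900 = \frac{1466133459}{77900}$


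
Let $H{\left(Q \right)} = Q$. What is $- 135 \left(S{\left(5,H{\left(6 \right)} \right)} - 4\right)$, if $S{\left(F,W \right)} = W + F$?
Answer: $-945$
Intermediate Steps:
$S{\left(F,W \right)} = F + W$
$- 135 \left(S{\left(5,H{\left(6 \right)} \right)} - 4\right) = - 135 \left(\left(5 + 6\right) - 4\right) = - 135 \left(11 - 4\right) = \left(-135\right) 7 = -945$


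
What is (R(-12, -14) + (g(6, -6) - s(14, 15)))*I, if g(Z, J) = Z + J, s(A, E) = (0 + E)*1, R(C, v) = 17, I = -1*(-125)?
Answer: 250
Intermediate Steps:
I = 125
s(A, E) = E (s(A, E) = E*1 = E)
g(Z, J) = J + Z
(R(-12, -14) + (g(6, -6) - s(14, 15)))*I = (17 + ((-6 + 6) - 1*15))*125 = (17 + (0 - 15))*125 = (17 - 15)*125 = 2*125 = 250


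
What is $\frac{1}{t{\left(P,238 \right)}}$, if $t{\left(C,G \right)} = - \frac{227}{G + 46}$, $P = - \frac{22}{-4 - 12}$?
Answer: $- \frac{284}{227} \approx -1.2511$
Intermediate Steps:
$P = \frac{11}{8}$ ($P = - \frac{22}{-16} = \left(-22\right) \left(- \frac{1}{16}\right) = \frac{11}{8} \approx 1.375$)
$t{\left(C,G \right)} = - \frac{227}{46 + G}$
$\frac{1}{t{\left(P,238 \right)}} = \frac{1}{\left(-227\right) \frac{1}{46 + 238}} = \frac{1}{\left(-227\right) \frac{1}{284}} = \frac{1}{- \frac{227}{284}} = - \frac{284}{227}$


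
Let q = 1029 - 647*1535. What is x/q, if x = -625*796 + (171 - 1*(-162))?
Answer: 497167/992116 ≈ 0.50112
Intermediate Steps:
q = -992116 (q = 1029 - 993145 = -992116)
x = -497167 (x = -497500 + (171 + 162) = -497500 + 333 = -497167)
x/q = -497167/(-992116) = -497167*(-1/992116) = 497167/992116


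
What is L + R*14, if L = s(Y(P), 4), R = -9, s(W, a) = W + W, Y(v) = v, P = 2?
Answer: -122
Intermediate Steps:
s(W, a) = 2*W
L = 4 (L = 2*2 = 4)
L + R*14 = 4 - 9*14 = 4 - 126 = -122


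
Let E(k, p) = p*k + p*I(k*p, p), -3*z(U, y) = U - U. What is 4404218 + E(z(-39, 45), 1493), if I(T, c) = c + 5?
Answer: 6640732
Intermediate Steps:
I(T, c) = 5 + c
z(U, y) = 0 (z(U, y) = -(U - U)/3 = -1/3*0 = 0)
E(k, p) = k*p + p*(5 + p) (E(k, p) = p*k + p*(5 + p) = k*p + p*(5 + p))
4404218 + E(z(-39, 45), 1493) = 4404218 + 1493*(5 + 0 + 1493) = 4404218 + 1493*1498 = 4404218 + 2236514 = 6640732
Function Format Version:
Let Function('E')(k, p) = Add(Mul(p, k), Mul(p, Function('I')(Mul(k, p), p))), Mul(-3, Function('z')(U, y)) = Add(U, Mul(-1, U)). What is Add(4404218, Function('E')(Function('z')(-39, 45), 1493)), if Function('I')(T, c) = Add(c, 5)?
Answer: 6640732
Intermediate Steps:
Function('I')(T, c) = Add(5, c)
Function('z')(U, y) = 0 (Function('z')(U, y) = Mul(Rational(-1, 3), Add(U, Mul(-1, U))) = Mul(Rational(-1, 3), 0) = 0)
Function('E')(k, p) = Add(Mul(k, p), Mul(p, Add(5, p))) (Function('E')(k, p) = Add(Mul(p, k), Mul(p, Add(5, p))) = Add(Mul(k, p), Mul(p, Add(5, p))))
Add(4404218, Function('E')(Function('z')(-39, 45), 1493)) = Add(4404218, Mul(1493, Add(5, 0, 1493))) = Add(4404218, Mul(1493, 1498)) = Add(4404218, 2236514) = 6640732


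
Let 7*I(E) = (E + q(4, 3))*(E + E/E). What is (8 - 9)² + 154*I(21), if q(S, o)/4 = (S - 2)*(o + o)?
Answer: 33397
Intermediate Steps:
q(S, o) = 8*o*(-2 + S) (q(S, o) = 4*((S - 2)*(o + o)) = 4*((-2 + S)*(2*o)) = 4*(2*o*(-2 + S)) = 8*o*(-2 + S))
I(E) = (1 + E)*(48 + E)/7 (I(E) = ((E + 8*3*(-2 + 4))*(E + E/E))/7 = ((E + 8*3*2)*(E + 1))/7 = ((E + 48)*(1 + E))/7 = ((48 + E)*(1 + E))/7 = ((1 + E)*(48 + E))/7 = (1 + E)*(48 + E)/7)
(8 - 9)² + 154*I(21) = (8 - 9)² + 154*(48/7 + 7*21 + (⅐)*21²) = (-1)² + 154*(48/7 + 147 + (⅐)*441) = 1 + 154*(48/7 + 147 + 63) = 1 + 154*(1518/7) = 1 + 33396 = 33397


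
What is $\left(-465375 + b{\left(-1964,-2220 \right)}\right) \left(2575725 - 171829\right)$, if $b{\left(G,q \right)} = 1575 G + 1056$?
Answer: $-8552146083624$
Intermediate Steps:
$b{\left(G,q \right)} = 1056 + 1575 G$
$\left(-465375 + b{\left(-1964,-2220 \right)}\right) \left(2575725 - 171829\right) = \left(-465375 + \left(1056 + 1575 \left(-1964\right)\right)\right) \left(2575725 - 171829\right) = \left(-465375 + \left(1056 - 3093300\right)\right) 2403896 = \left(-465375 - 3092244\right) 2403896 = \left(-3557619\right) 2403896 = -8552146083624$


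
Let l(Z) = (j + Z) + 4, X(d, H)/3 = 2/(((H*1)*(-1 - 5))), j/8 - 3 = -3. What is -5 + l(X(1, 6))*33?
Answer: 243/2 ≈ 121.50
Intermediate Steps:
j = 0 (j = 24 + 8*(-3) = 24 - 24 = 0)
X(d, H) = -1/H (X(d, H) = 3*(2/(((H*1)*(-1 - 5)))) = 3*(2/((H*(-6)))) = 3*(2/((-6*H))) = 3*(2*(-1/(6*H))) = 3*(-1/(3*H)) = -1/H)
l(Z) = 4 + Z (l(Z) = (0 + Z) + 4 = Z + 4 = 4 + Z)
-5 + l(X(1, 6))*33 = -5 + (4 - 1/6)*33 = -5 + (4 - 1*⅙)*33 = -5 + (4 - ⅙)*33 = -5 + (23/6)*33 = -5 + 253/2 = 243/2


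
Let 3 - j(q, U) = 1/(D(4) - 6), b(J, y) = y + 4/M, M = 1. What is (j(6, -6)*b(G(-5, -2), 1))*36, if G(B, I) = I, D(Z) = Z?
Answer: 630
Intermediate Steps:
b(J, y) = 4 + y (b(J, y) = y + 4/1 = y + 4*1 = y + 4 = 4 + y)
j(q, U) = 7/2 (j(q, U) = 3 - 1/(4 - 6) = 3 - 1/(-2) = 3 - 1*(-½) = 3 + ½ = 7/2)
(j(6, -6)*b(G(-5, -2), 1))*36 = (7*(4 + 1)/2)*36 = ((7/2)*5)*36 = (35/2)*36 = 630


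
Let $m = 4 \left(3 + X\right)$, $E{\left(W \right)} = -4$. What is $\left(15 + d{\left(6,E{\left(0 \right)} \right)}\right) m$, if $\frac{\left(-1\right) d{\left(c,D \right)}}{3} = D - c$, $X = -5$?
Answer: $-360$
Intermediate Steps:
$d{\left(c,D \right)} = - 3 D + 3 c$ ($d{\left(c,D \right)} = - 3 \left(D - c\right) = - 3 D + 3 c$)
$m = -8$ ($m = 4 \left(3 - 5\right) = 4 \left(-2\right) = -8$)
$\left(15 + d{\left(6,E{\left(0 \right)} \right)}\right) m = \left(15 + \left(\left(-3\right) \left(-4\right) + 3 \cdot 6\right)\right) \left(-8\right) = \left(15 + \left(12 + 18\right)\right) \left(-8\right) = \left(15 + 30\right) \left(-8\right) = 45 \left(-8\right) = -360$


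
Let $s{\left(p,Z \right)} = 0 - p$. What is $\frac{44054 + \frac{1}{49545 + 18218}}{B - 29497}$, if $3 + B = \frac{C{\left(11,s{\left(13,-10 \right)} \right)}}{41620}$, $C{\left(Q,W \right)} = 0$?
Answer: $- \frac{2985231203}{1999008500} \approx -1.4934$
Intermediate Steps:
$s{\left(p,Z \right)} = - p$
$B = -3$ ($B = -3 + \frac{0}{41620} = -3 + 0 \cdot \frac{1}{41620} = -3 + 0 = -3$)
$\frac{44054 + \frac{1}{49545 + 18218}}{B - 29497} = \frac{44054 + \frac{1}{49545 + 18218}}{-3 - 29497} = \frac{44054 + \frac{1}{67763}}{-29500} = \left(44054 + \frac{1}{67763}\right) \left(- \frac{1}{29500}\right) = \frac{2985231203}{67763} \left(- \frac{1}{29500}\right) = - \frac{2985231203}{1999008500}$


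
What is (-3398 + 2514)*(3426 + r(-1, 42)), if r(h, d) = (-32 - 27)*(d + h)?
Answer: -890188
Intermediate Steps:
r(h, d) = -59*d - 59*h (r(h, d) = -59*(d + h) = -59*d - 59*h)
(-3398 + 2514)*(3426 + r(-1, 42)) = (-3398 + 2514)*(3426 + (-59*42 - 59*(-1))) = -884*(3426 + (-2478 + 59)) = -884*(3426 - 2419) = -884*1007 = -890188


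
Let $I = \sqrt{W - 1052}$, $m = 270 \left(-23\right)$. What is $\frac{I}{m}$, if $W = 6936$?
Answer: $- \frac{\sqrt{1471}}{3105} \approx -0.012352$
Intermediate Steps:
$m = -6210$
$I = 2 \sqrt{1471}$ ($I = \sqrt{6936 - 1052} = \sqrt{5884} = 2 \sqrt{1471} \approx 76.707$)
$\frac{I}{m} = \frac{2 \sqrt{1471}}{-6210} = 2 \sqrt{1471} \left(- \frac{1}{6210}\right) = - \frac{\sqrt{1471}}{3105}$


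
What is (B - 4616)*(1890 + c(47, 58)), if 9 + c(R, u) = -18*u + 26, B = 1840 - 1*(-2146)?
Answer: -543690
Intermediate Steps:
B = 3986 (B = 1840 + 2146 = 3986)
c(R, u) = 17 - 18*u (c(R, u) = -9 + (-18*u + 26) = -9 + (26 - 18*u) = 17 - 18*u)
(B - 4616)*(1890 + c(47, 58)) = (3986 - 4616)*(1890 + (17 - 18*58)) = -630*(1890 + (17 - 1044)) = -630*(1890 - 1027) = -630*863 = -543690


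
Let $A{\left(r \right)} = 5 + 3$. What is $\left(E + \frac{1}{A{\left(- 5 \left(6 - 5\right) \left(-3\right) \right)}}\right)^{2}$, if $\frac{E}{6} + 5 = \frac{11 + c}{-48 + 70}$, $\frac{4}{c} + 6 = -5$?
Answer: $\frac{681784321}{937024} \approx 727.61$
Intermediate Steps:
$c = - \frac{4}{11}$ ($c = \frac{4}{-6 - 5} = \frac{4}{-11} = 4 \left(- \frac{1}{11}\right) = - \frac{4}{11} \approx -0.36364$)
$A{\left(r \right)} = 8$
$E = - \frac{3279}{121}$ ($E = -30 + 6 \frac{11 - \frac{4}{11}}{-48 + 70} = -30 + 6 \frac{117}{11 \cdot 22} = -30 + 6 \cdot \frac{117}{11} \cdot \frac{1}{22} = -30 + 6 \cdot \frac{117}{242} = -30 + \frac{351}{121} = - \frac{3279}{121} \approx -27.099$)
$\left(E + \frac{1}{A{\left(- 5 \left(6 - 5\right) \left(-3\right) \right)}}\right)^{2} = \left(- \frac{3279}{121} + \frac{1}{8}\right)^{2} = \left(- \frac{26111}{968}\right)^{2} = \frac{681784321}{937024}$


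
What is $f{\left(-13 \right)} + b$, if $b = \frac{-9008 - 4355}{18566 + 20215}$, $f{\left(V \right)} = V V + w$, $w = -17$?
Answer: $\frac{5881349}{38781} \approx 151.66$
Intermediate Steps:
$f{\left(V \right)} = -17 + V^{2}$ ($f{\left(V \right)} = V V - 17 = V^{2} - 17 = -17 + V^{2}$)
$b = - \frac{13363}{38781} \approx -0.34458$
$f{\left(-13 \right)} + b = \left(-17 + \left(-13\right)^{2}\right) - \frac{13363}{38781} = \left(-17 + 169\right) - \frac{13363}{38781} = 152 - \frac{13363}{38781} = \frac{5881349}{38781}$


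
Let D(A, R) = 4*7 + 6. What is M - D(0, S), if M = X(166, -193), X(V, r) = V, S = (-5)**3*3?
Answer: 132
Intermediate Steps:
S = -375 (S = -125*3 = -375)
D(A, R) = 34 (D(A, R) = 28 + 6 = 34)
M = 166
M - D(0, S) = 166 - 1*34 = 166 - 34 = 132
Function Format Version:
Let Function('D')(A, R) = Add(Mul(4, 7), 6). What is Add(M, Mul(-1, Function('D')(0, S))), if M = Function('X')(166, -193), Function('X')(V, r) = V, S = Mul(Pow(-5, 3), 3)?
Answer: 132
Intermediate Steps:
S = -375 (S = Mul(-125, 3) = -375)
Function('D')(A, R) = 34 (Function('D')(A, R) = Add(28, 6) = 34)
M = 166
Add(M, Mul(-1, Function('D')(0, S))) = Add(166, Mul(-1, 34)) = Add(166, -34) = 132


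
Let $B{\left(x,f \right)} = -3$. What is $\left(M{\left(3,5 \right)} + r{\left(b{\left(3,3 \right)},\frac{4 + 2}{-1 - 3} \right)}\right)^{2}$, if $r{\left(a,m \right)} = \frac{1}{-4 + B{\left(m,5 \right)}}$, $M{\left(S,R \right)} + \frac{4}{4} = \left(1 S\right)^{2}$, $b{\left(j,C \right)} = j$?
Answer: $\frac{3025}{49} \approx 61.735$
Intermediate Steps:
$M{\left(S,R \right)} = -1 + S^{2}$ ($M{\left(S,R \right)} = -1 + \left(1 S\right)^{2} = -1 + S^{2}$)
$r{\left(a,m \right)} = - \frac{1}{7}$ ($r{\left(a,m \right)} = \frac{1}{-4 - 3} = \frac{1}{-7} = - \frac{1}{7}$)
$\left(M{\left(3,5 \right)} + r{\left(b{\left(3,3 \right)},\frac{4 + 2}{-1 - 3} \right)}\right)^{2} = \left(\left(-1 + 3^{2}\right) - \frac{1}{7}\right)^{2} = \left(\left(-1 + 9\right) - \frac{1}{7}\right)^{2} = \left(8 - \frac{1}{7}\right)^{2} = \left(\frac{55}{7}\right)^{2} = \frac{3025}{49}$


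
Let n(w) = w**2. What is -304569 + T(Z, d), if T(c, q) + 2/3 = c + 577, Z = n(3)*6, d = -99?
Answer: -911816/3 ≈ -3.0394e+5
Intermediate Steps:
Z = 54 (Z = 3**2*6 = 9*6 = 54)
T(c, q) = 1729/3 + c (T(c, q) = -2/3 + (c + 577) = -2/3 + (577 + c) = 1729/3 + c)
-304569 + T(Z, d) = -304569 + (1729/3 + 54) = -304569 + 1891/3 = -911816/3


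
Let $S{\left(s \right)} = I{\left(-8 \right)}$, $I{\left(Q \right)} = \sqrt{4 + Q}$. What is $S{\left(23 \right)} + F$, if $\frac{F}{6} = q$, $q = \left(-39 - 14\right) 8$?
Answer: $-2544 + 2 i \approx -2544.0 + 2.0 i$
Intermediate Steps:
$S{\left(s \right)} = 2 i$ ($S{\left(s \right)} = \sqrt{4 - 8} = \sqrt{-4} = 2 i$)
$q = -424$ ($q = \left(-39 - 14\right) 8 = \left(-53\right) 8 = -424$)
$F = -2544$ ($F = 6 \left(-424\right) = -2544$)
$S{\left(23 \right)} + F = 2 i - 2544 = -2544 + 2 i$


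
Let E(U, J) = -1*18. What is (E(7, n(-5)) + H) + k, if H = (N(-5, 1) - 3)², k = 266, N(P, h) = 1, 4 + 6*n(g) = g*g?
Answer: 252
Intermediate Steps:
n(g) = -⅔ + g²/6 (n(g) = -⅔ + (g*g)/6 = -⅔ + g²/6)
E(U, J) = -18
H = 4 (H = (1 - 3)² = (-2)² = 4)
(E(7, n(-5)) + H) + k = (-18 + 4) + 266 = -14 + 266 = 252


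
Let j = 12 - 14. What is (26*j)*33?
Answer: -1716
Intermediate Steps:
j = -2
(26*j)*33 = (26*(-2))*33 = -52*33 = -1716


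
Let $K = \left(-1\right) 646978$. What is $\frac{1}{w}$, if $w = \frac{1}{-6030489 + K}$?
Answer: $-6677467$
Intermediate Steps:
$K = -646978$
$w = - \frac{1}{6677467}$ ($w = \frac{1}{-6030489 - 646978} = \frac{1}{-6677467} = - \frac{1}{6677467} \approx -1.4976 \cdot 10^{-7}$)
$\frac{1}{w} = \frac{1}{- \frac{1}{6677467}} = -6677467$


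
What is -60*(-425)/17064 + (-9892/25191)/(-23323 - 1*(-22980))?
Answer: 2041684061/1365201054 ≈ 1.4955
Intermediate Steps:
-60*(-425)/17064 + (-9892/25191)/(-23323 - 1*(-22980)) = 25500*(1/17064) + (-9892*1/25191)/(-23323 + 22980) = 2125/1422 - 9892/25191/(-343) = 2125/1422 - 9892/25191*(-1/343) = 2125/1422 + 9892/8640513 = 2041684061/1365201054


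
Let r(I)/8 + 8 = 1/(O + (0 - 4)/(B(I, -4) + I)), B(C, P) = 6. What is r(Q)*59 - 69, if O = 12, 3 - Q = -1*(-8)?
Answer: -3786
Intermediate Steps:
Q = -5 (Q = 3 - (-1)*(-8) = 3 - 1*8 = 3 - 8 = -5)
r(I) = -64 + 8/(12 - 4/(6 + I)) (r(I) = -64 + 8/(12 + (0 - 4)/(6 + I)) = -64 + 8/(12 - 4/(6 + I)))
r(Q)*59 - 69 = (2*(-538 - 95*(-5))/(17 + 3*(-5)))*59 - 69 = (2*(-538 + 475)/(17 - 15))*59 - 69 = (2*(-63)/2)*59 - 69 = (2*(½)*(-63))*59 - 69 = -63*59 - 69 = -3717 - 69 = -3786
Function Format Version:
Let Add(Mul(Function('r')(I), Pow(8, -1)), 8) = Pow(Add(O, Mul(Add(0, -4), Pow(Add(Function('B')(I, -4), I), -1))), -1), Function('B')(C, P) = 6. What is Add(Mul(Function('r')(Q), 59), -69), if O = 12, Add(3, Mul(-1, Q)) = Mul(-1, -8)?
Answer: -3786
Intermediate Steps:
Q = -5 (Q = Add(3, Mul(-1, Mul(-1, -8))) = Add(3, Mul(-1, 8)) = Add(3, -8) = -5)
Function('r')(I) = Add(-64, Mul(8, Pow(Add(12, Mul(-4, Pow(Add(6, I), -1))), -1))) (Function('r')(I) = Add(-64, Mul(8, Pow(Add(12, Mul(Add(0, -4), Pow(Add(6, I), -1))), -1))) = Add(-64, Mul(8, Pow(Add(12, Mul(-4, Pow(Add(6, I), -1))), -1))))
Add(Mul(Function('r')(Q), 59), -69) = Add(Mul(Mul(2, Pow(Add(17, Mul(3, -5)), -1), Add(-538, Mul(-95, -5))), 59), -69) = Add(Mul(Mul(2, Pow(Add(17, -15), -1), Add(-538, 475)), 59), -69) = Add(Mul(Mul(2, Pow(2, -1), -63), 59), -69) = Add(Mul(Mul(2, Rational(1, 2), -63), 59), -69) = Add(Mul(-63, 59), -69) = Add(-3717, -69) = -3786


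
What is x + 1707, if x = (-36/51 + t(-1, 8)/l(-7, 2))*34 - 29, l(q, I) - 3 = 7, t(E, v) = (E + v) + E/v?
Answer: 13419/8 ≈ 1677.4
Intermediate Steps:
t(E, v) = E + v + E/v
l(q, I) = 10 (l(q, I) = 3 + 7 = 10)
x = -237/8 (x = (-36/51 + (-1 + 8 - 1/8)/10)*34 - 29 = (-36*1/51 + (-1 + 8 - 1*⅛)*(⅒))*34 - 29 = (-12/17 + (-1 + 8 - ⅛)*(⅒))*34 - 29 = (-12/17 + (55/8)*(⅒))*34 - 29 = (-12/17 + 11/16)*34 - 29 = -5/272*34 - 29 = -5/8 - 29 = -237/8 ≈ -29.625)
x + 1707 = -237/8 + 1707 = 13419/8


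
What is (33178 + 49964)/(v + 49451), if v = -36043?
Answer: 41571/6704 ≈ 6.2009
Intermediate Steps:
(33178 + 49964)/(v + 49451) = (33178 + 49964)/(-36043 + 49451) = 83142/13408 = 83142*(1/13408) = 41571/6704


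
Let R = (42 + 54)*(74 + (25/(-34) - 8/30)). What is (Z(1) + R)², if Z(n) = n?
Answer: 354916871001/7225 ≈ 4.9123e+7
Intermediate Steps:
R = 595664/85 (R = 96*(74 + (25*(-1/34) - 8*1/30)) = 96*(74 + (-25/34 - 4/15)) = 96*(74 - 511/510) = 96*(37229/510) = 595664/85 ≈ 7007.8)
(Z(1) + R)² = (1 + 595664/85)² = (595749/85)² = 354916871001/7225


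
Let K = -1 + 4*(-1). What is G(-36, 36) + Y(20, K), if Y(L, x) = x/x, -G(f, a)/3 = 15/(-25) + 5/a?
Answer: 143/60 ≈ 2.3833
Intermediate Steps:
G(f, a) = 9/5 - 15/a (G(f, a) = -3*(15/(-25) + 5/a) = -3*(15*(-1/25) + 5/a) = -3*(-⅗ + 5/a) = 9/5 - 15/a)
K = -5 (K = -1 - 4 = -5)
Y(L, x) = 1
G(-36, 36) + Y(20, K) = (9/5 - 15/36) + 1 = (9/5 - 15*1/36) + 1 = (9/5 - 5/12) + 1 = 83/60 + 1 = 143/60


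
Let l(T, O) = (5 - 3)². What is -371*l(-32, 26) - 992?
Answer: -2476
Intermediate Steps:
l(T, O) = 4 (l(T, O) = 2² = 4)
-371*l(-32, 26) - 992 = -371*4 - 992 = -1484 - 992 = -2476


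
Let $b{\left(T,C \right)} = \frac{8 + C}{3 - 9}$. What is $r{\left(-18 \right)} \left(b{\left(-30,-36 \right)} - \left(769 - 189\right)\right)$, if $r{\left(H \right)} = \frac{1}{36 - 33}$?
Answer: $- \frac{1726}{9} \approx -191.78$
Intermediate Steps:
$r{\left(H \right)} = \frac{1}{3}$
$b{\left(T,C \right)} = - \frac{4}{3} - \frac{C}{6}$ ($b{\left(T,C \right)} = \frac{8 + C}{-6} = \left(8 + C\right) \left(- \frac{1}{6}\right) = - \frac{4}{3} - \frac{C}{6}$)
$r{\left(-18 \right)} \left(b{\left(-30,-36 \right)} - \left(769 - 189\right)\right) = \frac{\left(- \frac{4}{3} - -6\right) - \left(769 - 189\right)}{3} = \frac{\left(- \frac{4}{3} + 6\right) - 580}{3} = \frac{\frac{14}{3} + \left(-769 + 189\right)}{3} = \frac{\frac{14}{3} - 580}{3} = \frac{1}{3} \left(- \frac{1726}{3}\right) = - \frac{1726}{9}$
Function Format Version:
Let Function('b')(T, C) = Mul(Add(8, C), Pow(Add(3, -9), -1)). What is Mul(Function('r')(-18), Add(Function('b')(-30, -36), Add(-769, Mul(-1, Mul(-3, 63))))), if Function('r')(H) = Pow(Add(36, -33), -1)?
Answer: Rational(-1726, 9) ≈ -191.78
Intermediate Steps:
Function('r')(H) = Rational(1, 3) (Function('r')(H) = Pow(3, -1) = Rational(1, 3))
Function('b')(T, C) = Add(Rational(-4, 3), Mul(Rational(-1, 6), C)) (Function('b')(T, C) = Mul(Add(8, C), Pow(-6, -1)) = Mul(Add(8, C), Rational(-1, 6)) = Add(Rational(-4, 3), Mul(Rational(-1, 6), C)))
Mul(Function('r')(-18), Add(Function('b')(-30, -36), Add(-769, Mul(-1, Mul(-3, 63))))) = Mul(Rational(1, 3), Add(Add(Rational(-4, 3), Mul(Rational(-1, 6), -36)), Add(-769, Mul(-1, Mul(-3, 63))))) = Mul(Rational(1, 3), Add(Add(Rational(-4, 3), 6), Add(-769, Mul(-1, -189)))) = Mul(Rational(1, 3), Add(Rational(14, 3), Add(-769, 189))) = Mul(Rational(1, 3), Add(Rational(14, 3), -580)) = Mul(Rational(1, 3), Rational(-1726, 3)) = Rational(-1726, 9)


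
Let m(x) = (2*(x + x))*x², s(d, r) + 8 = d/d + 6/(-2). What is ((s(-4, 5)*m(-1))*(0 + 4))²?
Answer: 25600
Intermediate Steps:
s(d, r) = -10 (s(d, r) = -8 + (d/d + 6/(-2)) = -8 + (1 + 6*(-½)) = -8 + (1 - 3) = -8 - 2 = -10)
m(x) = 4*x³ (m(x) = (2*(2*x))*x² = (4*x)*x² = 4*x³)
((s(-4, 5)*m(-1))*(0 + 4))² = ((-40*(-1)³)*(0 + 4))² = (-40*(-1)*4)² = (-10*(-4)*4)² = (40*4)² = 160² = 25600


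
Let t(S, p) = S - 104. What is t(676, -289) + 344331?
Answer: 344903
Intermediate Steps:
t(S, p) = -104 + S
t(676, -289) + 344331 = (-104 + 676) + 344331 = 572 + 344331 = 344903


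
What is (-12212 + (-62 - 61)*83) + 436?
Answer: -21985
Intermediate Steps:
(-12212 + (-62 - 61)*83) + 436 = (-12212 - 123*83) + 436 = (-12212 - 10209) + 436 = -22421 + 436 = -21985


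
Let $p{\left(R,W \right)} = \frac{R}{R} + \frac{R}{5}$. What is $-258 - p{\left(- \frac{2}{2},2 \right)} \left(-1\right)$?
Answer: $- \frac{1286}{5} \approx -257.2$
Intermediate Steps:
$p{\left(R,W \right)} = 1 + \frac{R}{5}$ ($p{\left(R,W \right)} = 1 + R \frac{1}{5} = 1 + \frac{R}{5}$)
$-258 - p{\left(- \frac{2}{2},2 \right)} \left(-1\right) = -258 - \left(1 + \frac{\left(-2\right) \frac{1}{2}}{5}\right) \left(-1\right) = -258 - \left(1 + \frac{1}{5} \left(-1\right)\right) \left(-1\right) = -258 - \left(1 - \frac{1}{5}\right) \left(-1\right) = -258 - \frac{4}{5} \left(-1\right) = -258 - - \frac{4}{5} = -258 + \frac{4}{5} = - \frac{1286}{5}$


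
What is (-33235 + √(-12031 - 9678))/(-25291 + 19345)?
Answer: 33235/5946 - I*√21709/5946 ≈ 5.5895 - 0.02478*I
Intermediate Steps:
(-33235 + √(-12031 - 9678))/(-25291 + 19345) = (-33235 + √(-21709))/(-5946) = (-33235 + I*√21709)*(-1/5946) = 33235/5946 - I*√21709/5946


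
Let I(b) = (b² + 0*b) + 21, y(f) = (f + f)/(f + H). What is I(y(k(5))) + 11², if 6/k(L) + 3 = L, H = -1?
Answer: 151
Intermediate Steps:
k(L) = 6/(-3 + L)
y(f) = 2*f/(-1 + f) (y(f) = (f + f)/(f - 1) = (2*f)/(-1 + f) = 2*f/(-1 + f))
I(b) = 21 + b² (I(b) = (b² + 0) + 21 = b² + 21 = 21 + b²)
I(y(k(5))) + 11² = (21 + (2*(6/(-3 + 5))/(-1 + 6/(-3 + 5)))²) + 11² = (21 + (2*(6/2)/(-1 + 6/2))²) + 121 = (21 + (2*(6*(½))/(-1 + 6*(½)))²) + 121 = (21 + (2*3/(-1 + 3))²) + 121 = (21 + (2*3/2)²) + 121 = (21 + (2*3*(½))²) + 121 = (21 + 3²) + 121 = (21 + 9) + 121 = 30 + 121 = 151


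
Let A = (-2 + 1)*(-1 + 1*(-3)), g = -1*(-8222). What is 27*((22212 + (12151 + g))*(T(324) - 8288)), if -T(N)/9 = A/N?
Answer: -9529628715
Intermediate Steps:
g = 8222
A = 4 (A = -(-1 - 3) = -1*(-4) = 4)
T(N) = -36/N
27*((22212 + (12151 + g))*(T(324) - 8288)) = 27*((22212 + (12151 + 8222))*(-36/324 - 8288)) = 27*((22212 + 20373)*(-36*1/324 - 8288)) = 27*(42585*(-1/9 - 8288)) = 27*(42585*(-74593/9)) = 27*(-1058847635/3) = -9529628715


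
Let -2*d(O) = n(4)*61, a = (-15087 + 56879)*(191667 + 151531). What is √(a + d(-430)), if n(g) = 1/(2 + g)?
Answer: √516345509193/6 ≈ 1.1976e+5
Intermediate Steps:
a = 14342930816 (a = 41792*343198 = 14342930816)
d(O) = -61/12 (d(O) = -61/(2*(2 + 4)) = -61/(2*6) = -61/12)
√(a + d(-430)) = √(14342930816 - 61/12) = √(172115169731/12) = √516345509193/6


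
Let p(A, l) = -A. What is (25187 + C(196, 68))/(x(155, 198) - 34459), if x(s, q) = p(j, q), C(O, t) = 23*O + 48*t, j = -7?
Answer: -32959/34452 ≈ -0.95666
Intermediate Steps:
x(s, q) = 7 (x(s, q) = -1*(-7) = 7)
(25187 + C(196, 68))/(x(155, 198) - 34459) = (25187 + (23*196 + 48*68))/(7 - 34459) = (25187 + (4508 + 3264))/(-34452) = (25187 + 7772)*(-1/34452) = 32959*(-1/34452) = -32959/34452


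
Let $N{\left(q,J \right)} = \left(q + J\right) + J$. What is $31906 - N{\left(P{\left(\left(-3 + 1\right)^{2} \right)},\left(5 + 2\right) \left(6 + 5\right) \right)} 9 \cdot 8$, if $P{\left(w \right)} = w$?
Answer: $20530$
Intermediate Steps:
$N{\left(q,J \right)} = q + 2 J$ ($N{\left(q,J \right)} = \left(J + q\right) + J = q + 2 J$)
$31906 - N{\left(P{\left(\left(-3 + 1\right)^{2} \right)},\left(5 + 2\right) \left(6 + 5\right) \right)} 9 \cdot 8 = 31906 - \left(\left(-3 + 1\right)^{2} + 2 \left(5 + 2\right) \left(6 + 5\right)\right) 9 \cdot 8 = 31906 - \left(\left(-2\right)^{2} + 2 \cdot 7 \cdot 11\right) 9 \cdot 8 = 31906 - \left(4 + 2 \cdot 77\right) 9 \cdot 8 = 31906 - \left(4 + 154\right) 9 \cdot 8 = 31906 - 158 \cdot 9 \cdot 8 = 31906 - 1422 \cdot 8 = 31906 - 11376 = 20530$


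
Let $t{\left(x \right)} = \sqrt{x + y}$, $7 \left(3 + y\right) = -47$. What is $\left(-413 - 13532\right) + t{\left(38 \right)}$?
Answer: $-13945 + \frac{3 \sqrt{154}}{7} \approx -13940.0$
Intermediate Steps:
$y = - \frac{68}{7}$ ($y = -3 + \frac{1}{7} \left(-47\right) = -3 - \frac{47}{7} = - \frac{68}{7} \approx -9.7143$)
$t{\left(x \right)} = \sqrt{- \frac{68}{7} + x}$ ($t{\left(x \right)} = \sqrt{x - \frac{68}{7}} = \sqrt{- \frac{68}{7} + x}$)
$\left(-413 - 13532\right) + t{\left(38 \right)} = \left(-413 - 13532\right) + \frac{\sqrt{-476 + 49 \cdot 38}}{7} = -13945 + \frac{\sqrt{-476 + 1862}}{7} = -13945 + \frac{\sqrt{1386}}{7} = -13945 + \frac{3 \sqrt{154}}{7}$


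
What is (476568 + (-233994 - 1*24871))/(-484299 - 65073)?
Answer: -217703/549372 ≈ -0.39628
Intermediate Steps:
(476568 + (-233994 - 1*24871))/(-484299 - 65073) = (476568 + (-233994 - 24871))/(-549372) = (476568 - 258865)*(-1/549372) = 217703*(-1/549372) = -217703/549372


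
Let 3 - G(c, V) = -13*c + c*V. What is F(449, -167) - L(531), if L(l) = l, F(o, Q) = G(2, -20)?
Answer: -462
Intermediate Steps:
G(c, V) = 3 + 13*c - V*c (G(c, V) = 3 - (-13*c + c*V) = 3 - (-13*c + V*c) = 3 + (13*c - V*c) = 3 + 13*c - V*c)
F(o, Q) = 69 (F(o, Q) = 3 + 13*2 - 1*(-20)*2 = 3 + 26 + 40 = 69)
F(449, -167) - L(531) = 69 - 1*531 = 69 - 531 = -462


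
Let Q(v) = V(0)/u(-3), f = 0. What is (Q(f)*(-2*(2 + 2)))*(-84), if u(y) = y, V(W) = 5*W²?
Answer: 0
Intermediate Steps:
Q(v) = 0 (Q(v) = (5*0²)/(-3) = (5*0)*(-⅓) = 0*(-⅓) = 0)
(Q(f)*(-2*(2 + 2)))*(-84) = (0*(-2*(2 + 2)))*(-84) = (0*(-2*4))*(-84) = (0*(-8))*(-84) = 0*(-84) = 0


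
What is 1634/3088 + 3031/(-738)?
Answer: -2038459/569736 ≈ -3.5779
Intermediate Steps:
1634/3088 + 3031/(-738) = 1634*(1/3088) + 3031*(-1/738) = 817/1544 - 3031/738 = -2038459/569736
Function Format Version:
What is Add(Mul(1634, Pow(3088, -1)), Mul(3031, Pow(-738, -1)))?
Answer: Rational(-2038459, 569736) ≈ -3.5779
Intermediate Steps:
Add(Mul(1634, Pow(3088, -1)), Mul(3031, Pow(-738, -1))) = Add(Mul(1634, Rational(1, 3088)), Mul(3031, Rational(-1, 738))) = Add(Rational(817, 1544), Rational(-3031, 738)) = Rational(-2038459, 569736)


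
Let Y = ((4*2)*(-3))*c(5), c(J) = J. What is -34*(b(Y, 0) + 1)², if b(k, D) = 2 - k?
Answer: -514386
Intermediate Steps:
Y = -120 (Y = ((4*2)*(-3))*5 = (8*(-3))*5 = -24*5 = -120)
-34*(b(Y, 0) + 1)² = -34*((2 - 1*(-120)) + 1)² = -34*((2 + 120) + 1)² = -34*(122 + 1)² = -34*123² = -34*15129 = -514386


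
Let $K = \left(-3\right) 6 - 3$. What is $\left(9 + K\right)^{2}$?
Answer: $144$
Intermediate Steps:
$K = -21$ ($K = -18 - 3 = -21$)
$\left(9 + K\right)^{2} = \left(9 - 21\right)^{2} = \left(-12\right)^{2} = 144$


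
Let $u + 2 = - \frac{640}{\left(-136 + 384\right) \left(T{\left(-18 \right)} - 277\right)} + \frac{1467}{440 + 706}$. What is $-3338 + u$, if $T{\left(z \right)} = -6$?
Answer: $- \frac{11188974683}{3351286} \approx -3338.7$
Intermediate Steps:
$u = - \frac{2382015}{3351286}$ ($u = -2 - \left(- \frac{1467}{440 + 706} + 640 \frac{1}{\left(-136 + 384\right) \left(-6 - 277\right)}\right) = -2 + \left(- \frac{640}{248 \left(-283\right)} + \frac{1467}{1146}\right) = -2 + \left(- \frac{640}{-70184} + 1467 \cdot \frac{1}{1146}\right) = -2 + \left(\left(-640\right) \left(- \frac{1}{70184}\right) + \frac{489}{382}\right) = -2 + \left(\frac{80}{8773} + \frac{489}{382}\right) = -2 + \frac{4320557}{3351286} = - \frac{2382015}{3351286} \approx -0.71078$)
$-3338 + u = -3338 - \frac{2382015}{3351286} = - \frac{11188974683}{3351286}$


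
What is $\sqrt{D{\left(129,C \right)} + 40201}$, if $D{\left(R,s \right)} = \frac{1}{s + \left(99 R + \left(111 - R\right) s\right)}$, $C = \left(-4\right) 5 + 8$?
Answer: $\frac{2 \sqrt{67678634886}}{2595} \approx 200.5$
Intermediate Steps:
$C = -12$ ($C = -20 + 8 = -12$)
$D{\left(R,s \right)} = \frac{1}{s + 99 R + s \left(111 - R\right)}$ ($D{\left(R,s \right)} = \frac{1}{s + \left(99 R + s \left(111 - R\right)\right)} = \frac{1}{s + 99 R + s \left(111 - R\right)}$)
$\sqrt{D{\left(129,C \right)} + 40201} = \sqrt{\frac{1}{99 \cdot 129 + 112 \left(-12\right) - 129 \left(-12\right)} + 40201} = \sqrt{\frac{1}{12771 - 1344 + 1548} + 40201} = \sqrt{\frac{1}{12975} + 40201} = \sqrt{\frac{521607976}{12975}} = \frac{2 \sqrt{67678634886}}{2595}$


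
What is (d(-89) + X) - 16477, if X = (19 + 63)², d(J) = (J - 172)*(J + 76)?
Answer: -6360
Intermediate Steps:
d(J) = (-172 + J)*(76 + J)
X = 6724 (X = 82² = 6724)
(d(-89) + X) - 16477 = ((-13072 + (-89)² - 96*(-89)) + 6724) - 16477 = ((-13072 + 7921 + 8544) + 6724) - 16477 = (3393 + 6724) - 16477 = 10117 - 16477 = -6360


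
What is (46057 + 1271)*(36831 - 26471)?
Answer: 490318080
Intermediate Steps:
(46057 + 1271)*(36831 - 26471) = 47328*10360 = 490318080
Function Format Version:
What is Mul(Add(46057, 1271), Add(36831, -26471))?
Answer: 490318080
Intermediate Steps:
Mul(Add(46057, 1271), Add(36831, -26471)) = Mul(47328, 10360) = 490318080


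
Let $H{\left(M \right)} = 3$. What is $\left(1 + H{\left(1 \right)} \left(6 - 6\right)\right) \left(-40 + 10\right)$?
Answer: $-30$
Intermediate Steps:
$\left(1 + H{\left(1 \right)} \left(6 - 6\right)\right) \left(-40 + 10\right) = \left(1 + 3 \left(6 - 6\right)\right) \left(-40 + 10\right) = \left(1 + 3 \left(6 - 6\right)\right) \left(-30\right) = \left(1 + 3 \cdot 0\right) \left(-30\right) = \left(1 + 0\right) \left(-30\right) = 1 \left(-30\right) = -30$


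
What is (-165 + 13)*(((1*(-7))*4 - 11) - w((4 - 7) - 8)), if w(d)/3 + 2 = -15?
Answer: -1824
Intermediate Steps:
w(d) = -51 (w(d) = -6 + 3*(-15) = -6 - 45 = -51)
(-165 + 13)*(((1*(-7))*4 - 11) - w((4 - 7) - 8)) = (-165 + 13)*(((1*(-7))*4 - 11) - 1*(-51)) = -152*((-7*4 - 11) + 51) = -152*((-28 - 11) + 51) = -152*(-39 + 51) = -152*12 = -1824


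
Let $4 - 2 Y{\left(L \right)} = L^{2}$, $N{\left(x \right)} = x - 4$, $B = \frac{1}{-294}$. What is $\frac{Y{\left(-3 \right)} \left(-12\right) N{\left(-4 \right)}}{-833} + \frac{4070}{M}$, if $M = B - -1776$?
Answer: $\frac{1122065460}{434945119} \approx 2.5798$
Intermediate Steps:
$B = - \frac{1}{294} \approx -0.0034014$
$N{\left(x \right)} = -4 + x$ ($N{\left(x \right)} = x - 4 = -4 + x$)
$Y{\left(L \right)} = 2 - \frac{L^{2}}{2}$
$M = \frac{522143}{294}$ ($M = - \frac{1}{294} - -1776 = - \frac{1}{294} + 1776 = \frac{522143}{294} \approx 1776.0$)
$\frac{Y{\left(-3 \right)} \left(-12\right) N{\left(-4 \right)}}{-833} + \frac{4070}{M} = \frac{\left(2 - \frac{\left(-3\right)^{2}}{2}\right) \left(-12\right) \left(-4 - 4\right)}{-833} + \frac{4070}{\frac{522143}{294}} = \left(2 - \frac{9}{2}\right) \left(-12\right) \left(-8\right) \left(- \frac{1}{833}\right) + 4070 \cdot \frac{294}{522143} = \left(2 - \frac{9}{2}\right) \left(-12\right) \left(-8\right) \left(- \frac{1}{833}\right) + \frac{1196580}{522143} = \left(- \frac{5}{2}\right) \left(-12\right) \left(-8\right) \left(- \frac{1}{833}\right) + \frac{1196580}{522143} = 30 \left(-8\right) \left(- \frac{1}{833}\right) + \frac{1196580}{522143} = \left(-240\right) \left(- \frac{1}{833}\right) + \frac{1196580}{522143} = \frac{240}{833} + \frac{1196580}{522143} = \frac{1122065460}{434945119}$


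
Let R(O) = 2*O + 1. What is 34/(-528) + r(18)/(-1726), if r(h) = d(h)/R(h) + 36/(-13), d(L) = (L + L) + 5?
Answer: -6951283/109587192 ≈ -0.063432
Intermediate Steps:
R(O) = 1 + 2*O
d(L) = 5 + 2*L (d(L) = 2*L + 5 = 5 + 2*L)
r(h) = -36/13 + (5 + 2*h)/(1 + 2*h) (r(h) = (5 + 2*h)/(1 + 2*h) + 36/(-13) = (5 + 2*h)/(1 + 2*h) + 36*(-1/13) = (5 + 2*h)/(1 + 2*h) - 36/13 = -36/13 + (5 + 2*h)/(1 + 2*h))
34/(-528) + r(18)/(-1726) = 34/(-528) + ((29 - 46*18)/(13*(1 + 2*18)))/(-1726) = 34*(-1/528) + ((29 - 828)/(13*(1 + 36)))*(-1/1726) = -17/264 + ((1/13)*(-799)/37)*(-1/1726) = -17/264 + ((1/13)*(1/37)*(-799))*(-1/1726) = -17/264 - 799/481*(-1/1726) = -17/264 + 799/830206 = -6951283/109587192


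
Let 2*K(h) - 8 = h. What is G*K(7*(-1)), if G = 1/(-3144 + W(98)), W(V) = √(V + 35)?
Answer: -1572/9884603 - √133/19769206 ≈ -0.00015962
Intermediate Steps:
K(h) = 4 + h/2
W(V) = √(35 + V)
G = 1/(-3144 + √133) (G = 1/(-3144 + √(35 + 98)) = 1/(-3144 + √133) ≈ -0.00031924)
G*K(7*(-1)) = (-3144/9884603 - √133/9884603)*(4 + (7*(-1))/2) = (-3144/9884603 - √133/9884603)*(4 + (½)*(-7)) = (-3144/9884603 - √133/9884603)*(4 - 7/2) = (-3144/9884603 - √133/9884603)*(½) = -1572/9884603 - √133/19769206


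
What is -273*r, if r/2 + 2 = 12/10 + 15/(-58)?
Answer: 83811/145 ≈ 578.01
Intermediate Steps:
r = -307/145 (r = -4 + 2*(12/10 + 15/(-58)) = -4 + 2*(12*(⅒) + 15*(-1/58)) = -4 + 2*(6/5 - 15/58) = -4 + 2*(273/290) = -4 + 273/145 = -307/145 ≈ -2.1172)
-273*r = -273*(-307/145) = 83811/145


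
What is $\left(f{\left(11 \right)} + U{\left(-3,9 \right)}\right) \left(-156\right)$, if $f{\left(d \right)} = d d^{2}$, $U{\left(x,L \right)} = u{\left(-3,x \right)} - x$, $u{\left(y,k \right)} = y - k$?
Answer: $-208104$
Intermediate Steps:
$U{\left(x,L \right)} = -3 - 2 x$ ($U{\left(x,L \right)} = \left(-3 - x\right) - x = -3 - 2 x$)
$f{\left(d \right)} = d^{3}$
$\left(f{\left(11 \right)} + U{\left(-3,9 \right)}\right) \left(-156\right) = \left(11^{3} - -3\right) \left(-156\right) = \left(1331 + \left(-3 + 6\right)\right) \left(-156\right) = \left(1331 + 3\right) \left(-156\right) = 1334 \left(-156\right) = -208104$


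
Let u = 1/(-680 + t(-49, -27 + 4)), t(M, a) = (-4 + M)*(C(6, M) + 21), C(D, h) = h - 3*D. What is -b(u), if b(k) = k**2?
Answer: -1/3090564 ≈ -3.2357e-7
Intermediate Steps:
t(M, a) = (-4 + M)*(3 + M) (t(M, a) = (-4 + M)*((M - 3*6) + 21) = (-4 + M)*((M - 18) + 21) = (-4 + M)*((-18 + M) + 21) = (-4 + M)*(3 + M))
u = 1/1758 (u = 1/(-680 + (-12 + (-49)**2 - 1*(-49))) = 1/(-680 + (-12 + 2401 + 49)) = 1/(-680 + 2438) = 1/1758 ≈ 0.00056883)
-b(u) = -(1/1758)**2 = -1*1/3090564 = -1/3090564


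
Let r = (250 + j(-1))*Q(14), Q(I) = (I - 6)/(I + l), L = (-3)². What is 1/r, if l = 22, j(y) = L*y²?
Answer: 9/518 ≈ 0.017375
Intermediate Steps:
L = 9
j(y) = 9*y²
Q(I) = (-6 + I)/(22 + I) (Q(I) = (I - 6)/(I + 22) = (-6 + I)/(22 + I))
r = 518/9 (r = (250 + 9*(-1)²)*((-6 + 14)/(22 + 14)) = (250 + 9*1)*(8/36) = (250 + 9)*((1/36)*8) = 259*(2/9) = 518/9 ≈ 57.556)
1/r = 1/(518/9) = 9/518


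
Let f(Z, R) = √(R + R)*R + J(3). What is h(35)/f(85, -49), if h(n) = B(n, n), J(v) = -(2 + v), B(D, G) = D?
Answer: -175/235323 + 12005*I*√2/235323 ≈ -0.00074366 + 0.072146*I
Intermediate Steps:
J(v) = -2 - v
f(Z, R) = -5 + √2*R^(3/2) (f(Z, R) = √(R + R)*R + (-2 - 1*3) = √(2*R)*R + (-2 - 3) = (√2*√R)*R - 5 = √2*R^(3/2) - 5 = -5 + √2*R^(3/2))
h(n) = n
h(35)/f(85, -49) = 35/(-5 + √2*(-49)^(3/2)) = 35/(-5 + √2*(-343*I)) = 35/(-5 - 343*I*√2)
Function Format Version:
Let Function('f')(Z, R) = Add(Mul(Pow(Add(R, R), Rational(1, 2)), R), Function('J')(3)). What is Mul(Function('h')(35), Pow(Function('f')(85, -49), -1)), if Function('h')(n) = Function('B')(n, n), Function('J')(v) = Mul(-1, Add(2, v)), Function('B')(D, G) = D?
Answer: Add(Rational(-175, 235323), Mul(Rational(12005, 235323), I, Pow(2, Rational(1, 2)))) ≈ Add(-0.00074366, Mul(0.072146, I))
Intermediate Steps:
Function('J')(v) = Add(-2, Mul(-1, v))
Function('f')(Z, R) = Add(-5, Mul(Pow(2, Rational(1, 2)), Pow(R, Rational(3, 2)))) (Function('f')(Z, R) = Add(Mul(Pow(Add(R, R), Rational(1, 2)), R), Add(-2, Mul(-1, 3))) = Add(Mul(Pow(Mul(2, R), Rational(1, 2)), R), Add(-2, -3)) = Add(Mul(Mul(Pow(2, Rational(1, 2)), Pow(R, Rational(1, 2))), R), -5) = Add(Mul(Pow(2, Rational(1, 2)), Pow(R, Rational(3, 2))), -5) = Add(-5, Mul(Pow(2, Rational(1, 2)), Pow(R, Rational(3, 2)))))
Function('h')(n) = n
Mul(Function('h')(35), Pow(Function('f')(85, -49), -1)) = Mul(35, Pow(Add(-5, Mul(Pow(2, Rational(1, 2)), Pow(-49, Rational(3, 2)))), -1)) = Mul(35, Pow(Add(-5, Mul(Pow(2, Rational(1, 2)), Mul(-343, I))), -1)) = Mul(35, Pow(Add(-5, Mul(-343, I, Pow(2, Rational(1, 2)))), -1))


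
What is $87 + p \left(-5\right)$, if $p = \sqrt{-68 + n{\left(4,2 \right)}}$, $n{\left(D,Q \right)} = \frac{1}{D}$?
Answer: $87 - \frac{5 i \sqrt{271}}{2} \approx 87.0 - 41.155 i$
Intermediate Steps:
$p = \frac{i \sqrt{271}}{2}$ ($p = \sqrt{-68 + \frac{1}{4}} = \sqrt{- \frac{271}{4}} = \frac{i \sqrt{271}}{2} \approx 8.231 i$)
$87 + p \left(-5\right) = 87 + \frac{i \sqrt{271}}{2} \left(-5\right) = 87 - \frac{5 i \sqrt{271}}{2}$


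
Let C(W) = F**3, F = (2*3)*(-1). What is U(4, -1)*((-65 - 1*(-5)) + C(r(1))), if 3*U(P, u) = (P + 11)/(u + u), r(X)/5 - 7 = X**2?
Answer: 690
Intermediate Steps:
r(X) = 35 + 5*X**2
U(P, u) = (11 + P)/(6*u) (U(P, u) = ((P + 11)/(u + u))/3 = ((11 + P)/((2*u)))/3 = ((11 + P)*(1/(2*u)))/3 = ((11 + P)/(2*u))/3 = (11 + P)/(6*u))
F = -6 (F = 6*(-1) = -6)
C(W) = -216 (C(W) = (-6)**3 = -216)
U(4, -1)*((-65 - 1*(-5)) + C(r(1))) = ((1/6)*(11 + 4)/(-1))*((-65 - 1*(-5)) - 216) = ((1/6)*(-1)*15)*((-65 + 5) - 216) = -5*(-60 - 216)/2 = -5/2*(-276) = 690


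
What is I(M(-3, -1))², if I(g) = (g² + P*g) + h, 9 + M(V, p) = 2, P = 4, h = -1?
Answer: 400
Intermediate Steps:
M(V, p) = -7 (M(V, p) = -9 + 2 = -7)
I(g) = -1 + g² + 4*g (I(g) = (g² + 4*g) - 1 = -1 + g² + 4*g)
I(M(-3, -1))² = (-1 + (-7)² + 4*(-7))² = (-1 + 49 - 28)² = 20² = 400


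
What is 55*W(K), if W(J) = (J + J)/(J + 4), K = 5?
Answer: 550/9 ≈ 61.111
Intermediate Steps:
W(J) = 2*J/(4 + J) (W(J) = (2*J)/(4 + J) = 2*J/(4 + J))
55*W(K) = 55*(2*5/(4 + 5)) = 55*(2*5/9) = 55*(2*5*(1/9)) = 55*(10/9) = 550/9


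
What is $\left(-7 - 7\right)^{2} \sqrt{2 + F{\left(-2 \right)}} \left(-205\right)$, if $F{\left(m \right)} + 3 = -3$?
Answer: $- 80360 i \approx - 80360.0 i$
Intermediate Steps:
$F{\left(m \right)} = -6$ ($F{\left(m \right)} = -3 - 3 = -6$)
$\left(-7 - 7\right)^{2} \sqrt{2 + F{\left(-2 \right)}} \left(-205\right) = \left(-7 - 7\right)^{2} \sqrt{2 - 6} \left(-205\right) = \left(-14\right)^{2} \sqrt{-4} \left(-205\right) = 196 \cdot 2 i \left(-205\right) = 392 i \left(-205\right) = - 80360 i$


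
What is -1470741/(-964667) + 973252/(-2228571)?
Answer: 2338786654027/2149828900857 ≈ 1.0879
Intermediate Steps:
-1470741/(-964667) + 973252/(-2228571) = -1470741*(-1/964667) + 973252*(-1/2228571) = 1470741/964667 - 973252/2228571 = 2338786654027/2149828900857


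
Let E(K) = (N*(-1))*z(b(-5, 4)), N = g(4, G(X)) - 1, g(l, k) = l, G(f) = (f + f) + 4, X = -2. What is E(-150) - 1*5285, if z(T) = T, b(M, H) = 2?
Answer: -5291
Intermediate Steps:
G(f) = 4 + 2*f (G(f) = 2*f + 4 = 4 + 2*f)
N = 3 (N = 4 - 1 = 3)
E(K) = -6 (E(K) = (3*(-1))*2 = -3*2 = -6)
E(-150) - 1*5285 = -6 - 1*5285 = -6 - 5285 = -5291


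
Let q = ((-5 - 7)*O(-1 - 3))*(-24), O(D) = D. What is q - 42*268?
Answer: -12408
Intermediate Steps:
q = -1152 (q = ((-5 - 7)*(-1 - 3))*(-24) = -12*(-4)*(-24) = 48*(-24) = -1152)
q - 42*268 = -1152 - 42*268 = -1152 - 1*11256 = -1152 - 11256 = -12408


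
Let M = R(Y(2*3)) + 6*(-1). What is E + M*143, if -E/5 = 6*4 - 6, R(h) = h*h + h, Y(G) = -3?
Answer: -90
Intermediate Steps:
R(h) = h + h**2 (R(h) = h**2 + h = h + h**2)
E = -90 (E = -5*(6*4 - 6) = -5*(24 - 6) = -5*18 = -90)
M = 0 (M = -3*(1 - 3) + 6*(-1) = -3*(-2) - 6 = 6 - 6 = 0)
E + M*143 = -90 + 0*143 = -90 + 0 = -90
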